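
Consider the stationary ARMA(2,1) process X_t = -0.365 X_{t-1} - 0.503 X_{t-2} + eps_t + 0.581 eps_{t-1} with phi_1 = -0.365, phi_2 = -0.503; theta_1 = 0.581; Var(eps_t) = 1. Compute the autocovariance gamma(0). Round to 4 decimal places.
\gamma(0) = 1.5014

Multiply the model equation by X_{t-k} and take expectations. With theta_0 = psi_0 = 1 and psi_j the MA(infinity) weights, this gives
  gamma(k) - sum_i phi_i gamma(k-i) = c_k,
  c_k = sigma^2 * sum_{j=k..q} theta_j psi_{j-k}   (c_k = 0 for k > q),
using gamma(-m) = gamma(m).
psi-weights needed (psi_j = theta_j + sum_i phi_i psi_{j-i}):
  psi_1 = theta_1 + phi_1 = 0.581 + (-0.365) = 0.216
Right-hand sides:
  c_0 = sigma^2 (1 + theta_1 psi_1) = 1 * (1 + (0.581)(0.216)) = 1 * 1.125496 = 1.125496
  c_1 = sigma^2 theta_1 = 1 * (0.581) = 0.581
  c_2 = 0
Equations for k = 0, 1, 2 (AR order 2, c_2 = 0):
  (E0) gamma(0) = phi_1 gamma(1) + phi_2 gamma(2) + c_0
  (E1) gamma(1) = phi_1 gamma(0) + phi_2 gamma(1) + c_1
  (E2) gamma(2) = phi_1 gamma(1) + phi_2 gamma(0)
From (E1): gamma(1) = A gamma(0) + B with
  A = phi_1 / (1 - phi_2) = -0.365 / 1.503 = -0.242848,   B = c_1 / (1 - phi_2) = 0.581 / 1.503 = 0.38656.
Insert (E2) into (E0): gamma(0) (1 - phi_2^2) = phi_1 (1 + phi_2) gamma(1) + c_0.
  phi_1 (1 + phi_2) = (-0.365)(0.497) = -0.181405,   1 - phi_2^2 = 0.746991.
Replace gamma(1) by A gamma(0) + B and collect gamma(0):
  gamma(0) [0.746991 - (-0.181405)(-0.242848)] = (-0.181405)(0.38656) + 1.125496
  gamma(0) * 0.702937 = 1.055372
  gamma(0) = 1.055372 / 0.702937 = 1.501375.
Therefore gamma(0) = 1.5014 (to 4 decimal places).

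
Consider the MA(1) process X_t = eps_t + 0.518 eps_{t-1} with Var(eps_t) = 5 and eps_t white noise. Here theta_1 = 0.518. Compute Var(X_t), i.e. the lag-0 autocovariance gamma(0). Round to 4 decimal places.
\gamma(0) = 6.3416

For an MA(q) process X_t = eps_t + sum_i theta_i eps_{t-i} with
Var(eps_t) = sigma^2, the variance is
  gamma(0) = sigma^2 * (1 + sum_i theta_i^2).
  sum_i theta_i^2 = (0.518)^2 = 0.268324.
  gamma(0) = 5 * (1 + 0.268324) = 5 * 1.268324 = 6.34162, which rounds to 6.3416.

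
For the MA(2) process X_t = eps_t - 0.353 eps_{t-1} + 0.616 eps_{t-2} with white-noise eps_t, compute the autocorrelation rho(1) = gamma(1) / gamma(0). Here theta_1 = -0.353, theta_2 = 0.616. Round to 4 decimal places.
\rho(1) = -0.3793

For an MA(q) process with theta_0 = 1, the autocovariance is
  gamma(k) = sigma^2 * sum_{i=0..q-k} theta_i * theta_{i+k},
and rho(k) = gamma(k) / gamma(0). Sigma^2 cancels.
  numerator   = (1)*(-0.353) + (-0.353)*(0.616) = -0.570448.
  denominator = (1)^2 + (-0.353)^2 + (0.616)^2 = 1.504065.
  rho(1) = -0.570448 / 1.504065 = -0.3793.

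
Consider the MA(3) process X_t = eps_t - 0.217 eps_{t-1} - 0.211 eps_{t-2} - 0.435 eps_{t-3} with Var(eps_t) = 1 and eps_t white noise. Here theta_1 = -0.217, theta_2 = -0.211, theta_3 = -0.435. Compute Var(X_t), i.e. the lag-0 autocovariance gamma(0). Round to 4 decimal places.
\gamma(0) = 1.2808

For an MA(q) process X_t = eps_t + sum_i theta_i eps_{t-i} with
Var(eps_t) = sigma^2, the variance is
  gamma(0) = sigma^2 * (1 + sum_i theta_i^2).
  sum_i theta_i^2 = (-0.217)^2 + (-0.211)^2 + (-0.435)^2 = 0.047089 + 0.044521 + 0.189225 = 0.280835.
  gamma(0) = 1 * (1 + 0.280835) = 1 * 1.280835 = 1.280835, which rounds to 1.2808.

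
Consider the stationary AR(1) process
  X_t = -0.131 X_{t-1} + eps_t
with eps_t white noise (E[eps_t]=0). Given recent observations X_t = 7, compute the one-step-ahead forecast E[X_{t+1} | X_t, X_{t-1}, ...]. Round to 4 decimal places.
E[X_{t+1} \mid \mathcal F_t] = -0.9170

For an AR(p) model X_t = c + sum_i phi_i X_{t-i} + eps_t, the
one-step-ahead conditional mean is
  E[X_{t+1} | X_t, ...] = c + sum_i phi_i X_{t+1-i}.
Substitute known values:
  E[X_{t+1} | ...] = (-0.131) * (7)
                   = -0.9170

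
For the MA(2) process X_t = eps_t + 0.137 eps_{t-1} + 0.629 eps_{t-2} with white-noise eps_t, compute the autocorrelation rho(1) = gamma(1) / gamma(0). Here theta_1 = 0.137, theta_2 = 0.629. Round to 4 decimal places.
\rho(1) = 0.1578

For an MA(q) process with theta_0 = 1, the autocovariance is
  gamma(k) = sigma^2 * sum_{i=0..q-k} theta_i * theta_{i+k},
and rho(k) = gamma(k) / gamma(0). Sigma^2 cancels.
  numerator   = (1)*(0.137) + (0.137)*(0.629) = 0.223173.
  denominator = (1)^2 + (0.137)^2 + (0.629)^2 = 1.41441.
  rho(1) = 0.223173 / 1.41441 = 0.1578.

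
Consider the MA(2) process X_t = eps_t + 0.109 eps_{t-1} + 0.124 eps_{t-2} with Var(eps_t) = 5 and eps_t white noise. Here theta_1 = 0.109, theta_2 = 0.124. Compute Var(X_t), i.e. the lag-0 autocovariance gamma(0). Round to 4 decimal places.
\gamma(0) = 5.1363

For an MA(q) process X_t = eps_t + sum_i theta_i eps_{t-i} with
Var(eps_t) = sigma^2, the variance is
  gamma(0) = sigma^2 * (1 + sum_i theta_i^2).
  sum_i theta_i^2 = (0.109)^2 + (0.124)^2 = 0.011881 + 0.015376 = 0.027257.
  gamma(0) = 5 * (1 + 0.027257) = 5 * 1.027257 = 5.136285, which rounds to 5.1363.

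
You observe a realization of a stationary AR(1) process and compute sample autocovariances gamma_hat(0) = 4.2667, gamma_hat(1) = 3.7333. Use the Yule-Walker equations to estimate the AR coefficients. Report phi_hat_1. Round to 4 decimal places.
\hat\phi_{1} = 0.8750

The Yule-Walker equations for an AR(p) process read, in matrix form,
  Gamma_p phi = r_p,   with   (Gamma_p)_{ij} = gamma(|i - j|),
                       (r_p)_i = gamma(i),   i,j = 1..p.
Substitute the sample gammas (Toeplitz matrix and right-hand side of size 1):
  Gamma_p = [[4.2667]]
  r_p     = [3.7333]
With p = 1 this is the single equation gamma(0) phi_1 = gamma(1):
  phi_hat_1 = gamma(1) / gamma(0) = 3.7333 / 4.2667 = 0.8750.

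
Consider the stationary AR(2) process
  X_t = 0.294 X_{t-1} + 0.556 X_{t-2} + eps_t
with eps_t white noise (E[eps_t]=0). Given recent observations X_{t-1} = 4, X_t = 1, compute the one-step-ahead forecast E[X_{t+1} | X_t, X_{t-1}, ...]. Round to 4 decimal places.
E[X_{t+1} \mid \mathcal F_t] = 2.5180

For an AR(p) model X_t = c + sum_i phi_i X_{t-i} + eps_t, the
one-step-ahead conditional mean is
  E[X_{t+1} | X_t, ...] = c + sum_i phi_i X_{t+1-i}.
Substitute known values:
  E[X_{t+1} | ...] = (0.294) * (1) + (0.556) * (4)
                   = 2.5180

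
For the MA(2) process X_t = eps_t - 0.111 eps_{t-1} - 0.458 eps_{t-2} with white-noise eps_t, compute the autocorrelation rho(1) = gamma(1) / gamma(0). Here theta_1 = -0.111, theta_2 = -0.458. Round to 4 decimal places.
\rho(1) = -0.0492

For an MA(q) process with theta_0 = 1, the autocovariance is
  gamma(k) = sigma^2 * sum_{i=0..q-k} theta_i * theta_{i+k},
and rho(k) = gamma(k) / gamma(0). Sigma^2 cancels.
  numerator   = (1)*(-0.111) + (-0.111)*(-0.458) = -0.060162.
  denominator = (1)^2 + (-0.111)^2 + (-0.458)^2 = 1.222085.
  rho(1) = -0.060162 / 1.222085 = -0.0492.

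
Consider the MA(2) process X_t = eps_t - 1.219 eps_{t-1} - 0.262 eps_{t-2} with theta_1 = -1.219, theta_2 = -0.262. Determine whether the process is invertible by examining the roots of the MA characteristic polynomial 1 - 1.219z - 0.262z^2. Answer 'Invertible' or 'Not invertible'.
\text{Not invertible}

The MA(q) characteristic polynomial is P(z) = 1 - 1.219z - 0.262z^2.
Invertibility requires all roots to lie outside the unit circle, i.e. |z| > 1 for every root.
Set 1 + (-1.219) z + (-0.262) z^2 = 0, i.e. a z^2 + b z + c = 0 with a = -0.262, b = -1.219, c = 1.
Discriminant D = b^2 - 4ac = (-1.219)^2 - 4*(-0.262)*1 = 1.485961 - (-1.048) = 2.533961.
D >= 0, so the roots are real: z = (-b +/- sqrt(D)) / (2a) = (1.219 +/- 1.591842) / (-0.524).
  z_1 = (1.219 + 1.591842) / (-0.524) = -5.3642,   |z_1| = 5.3642.
  z_2 = (1.219 - 1.591842) / (-0.524) = 0.7115,   |z_2| = 0.7115.
Moduli of all roots: 5.3642, 0.7115.
All moduli strictly greater than 1? No.
Verdict: Not invertible.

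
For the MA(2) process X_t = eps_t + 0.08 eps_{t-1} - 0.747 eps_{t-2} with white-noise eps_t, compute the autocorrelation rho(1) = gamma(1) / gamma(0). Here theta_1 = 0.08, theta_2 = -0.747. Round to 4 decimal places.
\rho(1) = 0.0129

For an MA(q) process with theta_0 = 1, the autocovariance is
  gamma(k) = sigma^2 * sum_{i=0..q-k} theta_i * theta_{i+k},
and rho(k) = gamma(k) / gamma(0). Sigma^2 cancels.
  numerator   = (1)*(0.08) + (0.08)*(-0.747) = 0.02024.
  denominator = (1)^2 + (0.08)^2 + (-0.747)^2 = 1.564409.
  rho(1) = 0.02024 / 1.564409 = 0.0129.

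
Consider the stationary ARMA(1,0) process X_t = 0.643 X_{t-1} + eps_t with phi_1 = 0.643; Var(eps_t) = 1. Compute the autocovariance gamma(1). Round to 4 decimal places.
\gamma(1) = 1.0962

Multiply the model equation by X_{t-k} and take expectations. With theta_0 = psi_0 = 1 and psi_j the MA(infinity) weights, this gives
  gamma(k) - sum_i phi_i gamma(k-i) = c_k,
  c_k = sigma^2 * sum_{j=k..q} theta_j psi_{j-k}   (c_k = 0 for k > q),
using gamma(-m) = gamma(m).
Pure AR (q = 0): c_0 = sigma^2 = 1, c_k = 0 for k >= 1.
Equations for k = 0 and k = 1 (AR order 1):
  gamma(0) = phi_1 gamma(1) + c_0
  gamma(1) = phi_1 gamma(0) + c_1
Substituting the second into the first: gamma(0) (1 - phi_1^2) = c_0 + phi_1 c_1, so
  gamma(0) = c_0 / (1 - phi_1^2) = 1 / (1 - (0.643)^2) = 1 / 0.586551 = 1.704882.
  gamma(1) = phi_1 gamma(0) = (0.643)(1.704882) = 1.096239.
Therefore gamma(1) = 1.0962 (to 4 decimal places).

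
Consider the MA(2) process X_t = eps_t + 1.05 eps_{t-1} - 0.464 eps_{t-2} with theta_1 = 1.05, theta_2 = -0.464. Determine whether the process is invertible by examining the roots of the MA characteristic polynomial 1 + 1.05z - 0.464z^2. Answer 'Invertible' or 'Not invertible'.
\text{Not invertible}

The MA(q) characteristic polynomial is P(z) = 1 + 1.05z - 0.464z^2.
Invertibility requires all roots to lie outside the unit circle, i.e. |z| > 1 for every root.
Set 1 + (1.05) z + (-0.464) z^2 = 0, i.e. a z^2 + b z + c = 0 with a = -0.464, b = 1.05, c = 1.
Discriminant D = b^2 - 4ac = (1.05)^2 - 4*(-0.464)*1 = 1.1025 - (-1.856) = 2.9585.
D >= 0, so the roots are real: z = (-b +/- sqrt(D)) / (2a) = (-1.05 +/- 1.720029) / (-0.928).
  z_1 = (-1.05 + 1.720029) / (-0.928) = -0.722,   |z_1| = 0.722.
  z_2 = (-1.05 - 1.720029) / (-0.928) = 2.9849,   |z_2| = 2.9849.
Moduli of all roots: 0.7220, 2.9849.
All moduli strictly greater than 1? No.
Verdict: Not invertible.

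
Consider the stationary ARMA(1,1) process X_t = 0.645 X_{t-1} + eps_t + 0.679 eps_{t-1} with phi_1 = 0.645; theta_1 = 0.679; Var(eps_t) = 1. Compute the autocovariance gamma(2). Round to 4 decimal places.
\gamma(2) = 2.1028

Multiply the model equation by X_{t-k} and take expectations. With theta_0 = psi_0 = 1 and psi_j the MA(infinity) weights, this gives
  gamma(k) - sum_i phi_i gamma(k-i) = c_k,
  c_k = sigma^2 * sum_{j=k..q} theta_j psi_{j-k}   (c_k = 0 for k > q),
using gamma(-m) = gamma(m).
psi-weights needed (psi_j = theta_j + sum_i phi_i psi_{j-i}):
  psi_1 = theta_1 + phi_1 = 0.679 + (0.645) = 1.324
Right-hand sides:
  c_0 = sigma^2 (1 + theta_1 psi_1) = 1 * (1 + (0.679)(1.324)) = 1 * 1.898996 = 1.898996
  c_1 = sigma^2 theta_1 = 1 * (0.679) = 0.679
  c_2 = 0
Equations for k = 0 and k = 1 (AR order 1):
  gamma(0) = phi_1 gamma(1) + c_0
  gamma(1) = phi_1 gamma(0) + c_1
Substituting the second into the first: gamma(0) (1 - phi_1^2) = c_0 + phi_1 c_1, so
  gamma(0) = (c_0 + phi_1 c_1) / (1 - phi_1^2) = (1.898996 + (0.645)(0.679)) / (1 - (0.645)^2) = 2.336951 / 0.583975 = 4.0018.
  gamma(1) = phi_1 gamma(0) + c_1 = (0.645)(4.0018) + (0.679) = 3.260161.
For k = 2 (> q): gamma(2) = phi_1 gamma(1) = (0.645)(3.260161) = 2.102804.
Therefore gamma(2) = 2.1028 (to 4 decimal places).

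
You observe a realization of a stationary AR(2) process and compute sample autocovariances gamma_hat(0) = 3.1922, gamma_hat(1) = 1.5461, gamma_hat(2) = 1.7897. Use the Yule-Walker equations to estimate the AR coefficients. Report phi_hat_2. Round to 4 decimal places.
\hat\phi_{2} = 0.4260

The Yule-Walker equations for an AR(p) process read, in matrix form,
  Gamma_p phi = r_p,   with   (Gamma_p)_{ij} = gamma(|i - j|),
                       (r_p)_i = gamma(i),   i,j = 1..p.
Substitute the sample gammas (Toeplitz matrix and right-hand side of size 2):
  Gamma_p = [[3.1922, 1.5461], [1.5461, 3.1922]]
  r_p     = [1.5461, 1.7897]
Written out:
  3.1922 phi_1 + 1.5461 phi_2 = 1.5461
  1.5461 phi_1 + 3.1922 phi_2 = 1.7897
Solve by Cramer's rule:
  det = gamma(0)^2 - gamma(1)^2 = (3.1922)^2 - (1.5461)^2 = 10.19014084 - 2.39042521 = 7.79971563
  phi_hat_1 = [gamma(1) gamma(0) - gamma(1) gamma(2)] / det = [(1.5461)(3.1922) - (1.5461)(1.7897)] / 7.79971563 = 2.16840525 / 7.79971563 = 0.278
  phi_hat_2 = [gamma(0) gamma(2) - gamma(1)^2] / det = [(3.1922)(1.7897) - (1.5461)^2] / 7.79971563 = 3.32265513 / 7.79971563 = 0.426
So phi_hat = [0.2780, 0.4260].
Therefore phi_hat_2 = 0.4260.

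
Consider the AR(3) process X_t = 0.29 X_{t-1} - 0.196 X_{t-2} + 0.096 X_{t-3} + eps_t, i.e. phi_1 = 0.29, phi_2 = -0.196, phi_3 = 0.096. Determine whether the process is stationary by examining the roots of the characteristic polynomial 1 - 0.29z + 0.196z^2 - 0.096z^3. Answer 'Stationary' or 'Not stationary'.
\text{Stationary}

The AR(p) characteristic polynomial is P(z) = 1 - 0.29z + 0.196z^2 - 0.096z^3.
Stationarity requires all roots to lie outside the unit circle, i.e. |z| > 1 for every root.
Degree 3: look for a simple real root z0 first, then factor out (1 - z/z0) and solve the remaining quadratic.
Testing z0 = 2.5: P(2.5) = 1 + (-0.29)(2.5) + (0.196)(2.5)^2 + (-0.096)(2.5)^3
  = 1 + (-0.725) + (1.225) + (-1.5) = 0.  So z_0 = 2.5 is a root, |z_0| = 2.5.
Divide out the factor (1 - 0.4 z) = (1 - z/z0) (since 1/z0 = 0.4):
  P(z) = (1 - 0.4 z)(1 + (0.11) z + (0.24) z^2)
  [check: z-coef 0.11 - (0.4) = -0.29; z^2-coef 0.24 - (0.4)(0.11) = 0.196; z^3-coef -(0.4)(0.24) = -0.096.]
Remaining roots from the quadratic factor 1 + (0.11) z + (0.24) z^2:
  Set 1 + (0.11) z + (0.24) z^2 = 0, i.e. a z^2 + b z + c = 0 with a = 0.24, b = 0.11, c = 1.
  Discriminant D = b^2 - 4ac = (0.11)^2 - 4*(0.24)*1 = 0.0121 - (0.96) = -0.9479.
  D < 0, so the roots are the complex-conjugate pair z = (-b +/- i sqrt(-D)) / (2a) = -0.2292 +/- 2.0283i.
  For a conjugate pair |z|^2 = z * conj(z) = (product of roots) = c/a = 1/(0.24) = 4.166667, so |z| = sqrt(4.166667) = 2.0412 for both roots.
Moduli of all roots: 2.5000, 2.0412, 2.0412.
All moduli strictly greater than 1? Yes.
Verdict: Stationary.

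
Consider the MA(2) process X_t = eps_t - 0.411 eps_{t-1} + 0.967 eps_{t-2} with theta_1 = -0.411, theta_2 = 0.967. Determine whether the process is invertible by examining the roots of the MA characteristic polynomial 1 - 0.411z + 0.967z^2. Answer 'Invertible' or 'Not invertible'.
\text{Invertible}

The MA(q) characteristic polynomial is P(z) = 1 - 0.411z + 0.967z^2.
Invertibility requires all roots to lie outside the unit circle, i.e. |z| > 1 for every root.
Set 1 + (-0.411) z + (0.967) z^2 = 0, i.e. a z^2 + b z + c = 0 with a = 0.967, b = -0.411, c = 1.
Discriminant D = b^2 - 4ac = (-0.411)^2 - 4*(0.967)*1 = 0.168921 - (3.868) = -3.699079.
D < 0, so the roots are the complex-conjugate pair z = (-b +/- i sqrt(-D)) / (2a) = 0.2125 +/- 0.9945i.
For a conjugate pair |z|^2 = z * conj(z) = (product of roots) = c/a = 1/(0.967) = 1.034126, so |z| = sqrt(1.034126) = 1.0169 for both roots.
Moduli of all roots: 1.0169, 1.0169.
All moduli strictly greater than 1? Yes.
Verdict: Invertible.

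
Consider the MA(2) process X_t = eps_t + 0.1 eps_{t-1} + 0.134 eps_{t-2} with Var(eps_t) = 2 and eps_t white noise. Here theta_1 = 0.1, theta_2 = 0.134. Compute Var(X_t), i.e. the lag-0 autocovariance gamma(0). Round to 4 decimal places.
\gamma(0) = 2.0559

For an MA(q) process X_t = eps_t + sum_i theta_i eps_{t-i} with
Var(eps_t) = sigma^2, the variance is
  gamma(0) = sigma^2 * (1 + sum_i theta_i^2).
  sum_i theta_i^2 = (0.1)^2 + (0.134)^2 = 0.01 + 0.017956 = 0.027956.
  gamma(0) = 2 * (1 + 0.027956) = 2 * 1.027956 = 2.055912, which rounds to 2.0559.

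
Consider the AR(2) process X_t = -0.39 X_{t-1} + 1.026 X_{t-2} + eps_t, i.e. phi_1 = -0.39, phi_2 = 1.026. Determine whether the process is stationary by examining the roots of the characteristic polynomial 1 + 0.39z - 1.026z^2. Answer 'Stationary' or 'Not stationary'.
\text{Not stationary}

The AR(p) characteristic polynomial is P(z) = 1 + 0.39z - 1.026z^2.
Stationarity requires all roots to lie outside the unit circle, i.e. |z| > 1 for every root.
Set 1 + (0.39) z + (-1.026) z^2 = 0, i.e. a z^2 + b z + c = 0 with a = -1.026, b = 0.39, c = 1.
Discriminant D = b^2 - 4ac = (0.39)^2 - 4*(-1.026)*1 = 0.1521 - (-4.104) = 4.2561.
D >= 0, so the roots are real: z = (-b +/- sqrt(D)) / (2a) = (-0.39 +/- 2.063032) / (-2.052).
  z_1 = (-0.39 + 2.063032) / (-2.052) = -0.8153,   |z_1| = 0.8153.
  z_2 = (-0.39 - 2.063032) / (-2.052) = 1.1954,   |z_2| = 1.1954.
Moduli of all roots: 0.8153, 1.1954.
All moduli strictly greater than 1? No.
Verdict: Not stationary.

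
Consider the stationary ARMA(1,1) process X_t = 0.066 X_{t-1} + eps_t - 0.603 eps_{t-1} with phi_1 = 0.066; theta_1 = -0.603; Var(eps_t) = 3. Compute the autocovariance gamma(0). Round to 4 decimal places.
\gamma(0) = 3.8689

Multiply the model equation by X_{t-k} and take expectations. With theta_0 = psi_0 = 1 and psi_j the MA(infinity) weights, this gives
  gamma(k) - sum_i phi_i gamma(k-i) = c_k,
  c_k = sigma^2 * sum_{j=k..q} theta_j psi_{j-k}   (c_k = 0 for k > q),
using gamma(-m) = gamma(m).
psi-weights needed (psi_j = theta_j + sum_i phi_i psi_{j-i}):
  psi_1 = theta_1 + phi_1 = -0.603 + (0.066) = -0.537
Right-hand sides:
  c_0 = sigma^2 (1 + theta_1 psi_1) = 3 * (1 + (-0.603)(-0.537)) = 3 * 1.323811 = 3.971433
  c_1 = sigma^2 theta_1 = 3 * (-0.603) = -1.809
  c_2 = 0
Equations for k = 0 and k = 1 (AR order 1):
  gamma(0) = phi_1 gamma(1) + c_0
  gamma(1) = phi_1 gamma(0) + c_1
Substituting the second into the first: gamma(0) (1 - phi_1^2) = c_0 + phi_1 c_1, so
  gamma(0) = (c_0 + phi_1 c_1) / (1 - phi_1^2) = (3.971433 + (0.066)(-1.809)) / (1 - (0.066)^2) = 3.852039 / 0.995644 = 3.868892.
Therefore gamma(0) = 3.8689 (to 4 decimal places).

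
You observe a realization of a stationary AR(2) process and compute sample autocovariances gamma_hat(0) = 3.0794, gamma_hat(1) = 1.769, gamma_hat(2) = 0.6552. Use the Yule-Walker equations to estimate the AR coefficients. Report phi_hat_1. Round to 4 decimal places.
\hat\phi_{1} = 0.6750

The Yule-Walker equations for an AR(p) process read, in matrix form,
  Gamma_p phi = r_p,   with   (Gamma_p)_{ij} = gamma(|i - j|),
                       (r_p)_i = gamma(i),   i,j = 1..p.
Substitute the sample gammas (Toeplitz matrix and right-hand side of size 2):
  Gamma_p = [[3.0794, 1.769], [1.769, 3.0794]]
  r_p     = [1.769, 0.6552]
Written out:
  3.0794 phi_1 + 1.769 phi_2 = 1.769
  1.769 phi_1 + 3.0794 phi_2 = 0.6552
Solve by Cramer's rule:
  det = gamma(0)^2 - gamma(1)^2 = (3.0794)^2 - (1.769)^2 = 9.48270436 - 3.129361 = 6.35334336
  phi_hat_1 = [gamma(1) gamma(0) - gamma(1) gamma(2)] / det = [(1.769)(3.0794) - (1.769)(0.6552)] / 6.35334336 = 4.2884098 / 6.35334336 = 0.675
  phi_hat_2 = [gamma(0) gamma(2) - gamma(1)^2] / det = [(3.0794)(0.6552) - (1.769)^2] / 6.35334336 = -1.11173812 / 6.35334336 = -0.175
So phi_hat = [0.6750, -0.1750].
Therefore phi_hat_1 = 0.6750.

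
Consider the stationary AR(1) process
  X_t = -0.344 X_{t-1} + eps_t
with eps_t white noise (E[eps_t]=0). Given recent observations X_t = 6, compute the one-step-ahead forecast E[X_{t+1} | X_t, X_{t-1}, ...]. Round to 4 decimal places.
E[X_{t+1} \mid \mathcal F_t] = -2.0640

For an AR(p) model X_t = c + sum_i phi_i X_{t-i} + eps_t, the
one-step-ahead conditional mean is
  E[X_{t+1} | X_t, ...] = c + sum_i phi_i X_{t+1-i}.
Substitute known values:
  E[X_{t+1} | ...] = (-0.344) * (6)
                   = -2.0640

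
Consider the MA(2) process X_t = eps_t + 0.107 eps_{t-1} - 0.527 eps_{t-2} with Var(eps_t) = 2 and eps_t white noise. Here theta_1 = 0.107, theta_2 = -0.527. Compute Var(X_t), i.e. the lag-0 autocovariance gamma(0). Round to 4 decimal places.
\gamma(0) = 2.5784

For an MA(q) process X_t = eps_t + sum_i theta_i eps_{t-i} with
Var(eps_t) = sigma^2, the variance is
  gamma(0) = sigma^2 * (1 + sum_i theta_i^2).
  sum_i theta_i^2 = (0.107)^2 + (-0.527)^2 = 0.011449 + 0.277729 = 0.289178.
  gamma(0) = 2 * (1 + 0.289178) = 2 * 1.289178 = 2.578356, which rounds to 2.5784.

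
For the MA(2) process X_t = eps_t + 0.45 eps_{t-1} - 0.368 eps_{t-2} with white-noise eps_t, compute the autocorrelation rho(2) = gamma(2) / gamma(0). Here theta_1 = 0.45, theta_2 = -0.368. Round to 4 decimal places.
\rho(2) = -0.2751

For an MA(q) process with theta_0 = 1, the autocovariance is
  gamma(k) = sigma^2 * sum_{i=0..q-k} theta_i * theta_{i+k},
and rho(k) = gamma(k) / gamma(0). Sigma^2 cancels.
  numerator   = (1)*(-0.368) = -0.368.
  denominator = (1)^2 + (0.45)^2 + (-0.368)^2 = 1.337924.
  rho(2) = -0.368 / 1.337924 = -0.2751.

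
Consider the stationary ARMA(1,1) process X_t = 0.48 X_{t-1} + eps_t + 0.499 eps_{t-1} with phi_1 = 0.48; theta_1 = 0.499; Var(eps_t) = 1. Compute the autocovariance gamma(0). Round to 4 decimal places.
\gamma(0) = 2.2454

Multiply the model equation by X_{t-k} and take expectations. With theta_0 = psi_0 = 1 and psi_j the MA(infinity) weights, this gives
  gamma(k) - sum_i phi_i gamma(k-i) = c_k,
  c_k = sigma^2 * sum_{j=k..q} theta_j psi_{j-k}   (c_k = 0 for k > q),
using gamma(-m) = gamma(m).
psi-weights needed (psi_j = theta_j + sum_i phi_i psi_{j-i}):
  psi_1 = theta_1 + phi_1 = 0.499 + (0.48) = 0.979
Right-hand sides:
  c_0 = sigma^2 (1 + theta_1 psi_1) = 1 * (1 + (0.499)(0.979)) = 1 * 1.488521 = 1.488521
  c_1 = sigma^2 theta_1 = 1 * (0.499) = 0.499
  c_2 = 0
Equations for k = 0 and k = 1 (AR order 1):
  gamma(0) = phi_1 gamma(1) + c_0
  gamma(1) = phi_1 gamma(0) + c_1
Substituting the second into the first: gamma(0) (1 - phi_1^2) = c_0 + phi_1 c_1, so
  gamma(0) = (c_0 + phi_1 c_1) / (1 - phi_1^2) = (1.488521 + (0.48)(0.499)) / (1 - (0.48)^2) = 1.728041 / 0.7696 = 2.245376.
Therefore gamma(0) = 2.2454 (to 4 decimal places).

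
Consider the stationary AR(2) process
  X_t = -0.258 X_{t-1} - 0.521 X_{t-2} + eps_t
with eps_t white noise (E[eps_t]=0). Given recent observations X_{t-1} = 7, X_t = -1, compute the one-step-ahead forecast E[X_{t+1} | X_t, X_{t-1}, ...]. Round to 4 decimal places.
E[X_{t+1} \mid \mathcal F_t] = -3.3890

For an AR(p) model X_t = c + sum_i phi_i X_{t-i} + eps_t, the
one-step-ahead conditional mean is
  E[X_{t+1} | X_t, ...] = c + sum_i phi_i X_{t+1-i}.
Substitute known values:
  E[X_{t+1} | ...] = (-0.258) * (-1) + (-0.521) * (7)
                   = -3.3890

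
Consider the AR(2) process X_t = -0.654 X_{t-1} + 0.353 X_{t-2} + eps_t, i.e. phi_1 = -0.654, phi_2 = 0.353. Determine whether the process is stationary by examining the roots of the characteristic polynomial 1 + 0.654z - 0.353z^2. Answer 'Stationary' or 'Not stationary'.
\text{Not stationary}

The AR(p) characteristic polynomial is P(z) = 1 + 0.654z - 0.353z^2.
Stationarity requires all roots to lie outside the unit circle, i.e. |z| > 1 for every root.
Set 1 + (0.654) z + (-0.353) z^2 = 0, i.e. a z^2 + b z + c = 0 with a = -0.353, b = 0.654, c = 1.
Discriminant D = b^2 - 4ac = (0.654)^2 - 4*(-0.353)*1 = 0.427716 - (-1.412) = 1.839716.
D >= 0, so the roots are real: z = (-b +/- sqrt(D)) / (2a) = (-0.654 +/- 1.356361) / (-0.706).
  z_1 = (-0.654 + 1.356361) / (-0.706) = -0.9948,   |z_1| = 0.9948.
  z_2 = (-0.654 - 1.356361) / (-0.706) = 2.8475,   |z_2| = 2.8475.
Moduli of all roots: 0.9948, 2.8475.
All moduli strictly greater than 1? No.
Verdict: Not stationary.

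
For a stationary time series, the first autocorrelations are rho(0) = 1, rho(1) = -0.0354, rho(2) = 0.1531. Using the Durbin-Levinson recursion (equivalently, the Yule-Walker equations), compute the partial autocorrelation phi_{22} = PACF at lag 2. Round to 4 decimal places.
\phi_{22} = 0.1520

The PACF at lag k is phi_{kk}, the last component of the solution
to the Yule-Walker system G_k phi = r_k where
  (G_k)_{ij} = rho(|i - j|), (r_k)_i = rho(i), i,j = 1..k.
Equivalently, Durbin-Levinson gives phi_{kk} iteratively:
  phi_{11} = rho(1)
  phi_{kk} = [rho(k) - sum_{j=1..k-1} phi_{k-1,j} rho(k-j)]
            / [1 - sum_{j=1..k-1} phi_{k-1,j} rho(j)],
  phi_{k,j} = phi_{k-1,j} - phi_{kk} phi_{k-1,k-j},  j = 1..k-1.
Step k = 1:
  phi_11 = rho(1) = -0.0354.
Step k = 2:
  phi_22 = [rho(2) - phi_11 rho(1)] / [1 - phi_11 rho(1)] = [0.1531 - (-0.0354)(-0.0354)] / [1 - (-0.0354)(-0.0354)]
         = 0.15184684 / 0.99874684 = 0.152.
Therefore phi_{22} = 0.1520.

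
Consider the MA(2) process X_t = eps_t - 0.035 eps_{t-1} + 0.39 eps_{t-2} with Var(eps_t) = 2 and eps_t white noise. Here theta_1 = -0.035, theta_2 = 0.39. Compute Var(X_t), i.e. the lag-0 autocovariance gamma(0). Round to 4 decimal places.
\gamma(0) = 2.3067

For an MA(q) process X_t = eps_t + sum_i theta_i eps_{t-i} with
Var(eps_t) = sigma^2, the variance is
  gamma(0) = sigma^2 * (1 + sum_i theta_i^2).
  sum_i theta_i^2 = (-0.035)^2 + (0.39)^2 = 0.001225 + 0.1521 = 0.153325.
  gamma(0) = 2 * (1 + 0.153325) = 2 * 1.153325 = 2.30665, which rounds to 2.3067.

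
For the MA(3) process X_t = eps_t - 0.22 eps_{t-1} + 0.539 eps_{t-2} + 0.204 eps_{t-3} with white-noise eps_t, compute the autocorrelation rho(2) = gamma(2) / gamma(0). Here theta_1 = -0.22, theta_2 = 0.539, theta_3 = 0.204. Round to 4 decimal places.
\rho(2) = 0.3579

For an MA(q) process with theta_0 = 1, the autocovariance is
  gamma(k) = sigma^2 * sum_{i=0..q-k} theta_i * theta_{i+k},
and rho(k) = gamma(k) / gamma(0). Sigma^2 cancels.
  numerator   = (1)*(0.539) + (-0.22)*(0.204) = 0.49412.
  denominator = (1)^2 + (-0.22)^2 + (0.539)^2 + (0.204)^2 = 1.380537.
  rho(2) = 0.49412 / 1.380537 = 0.3579.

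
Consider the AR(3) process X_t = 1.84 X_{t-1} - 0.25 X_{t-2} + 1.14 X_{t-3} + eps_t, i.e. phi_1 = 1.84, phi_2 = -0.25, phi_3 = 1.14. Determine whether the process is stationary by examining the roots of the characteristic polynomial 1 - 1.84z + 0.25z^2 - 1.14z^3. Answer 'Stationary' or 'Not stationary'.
\text{Not stationary}

The AR(p) characteristic polynomial is P(z) = 1 - 1.84z + 0.25z^2 - 1.14z^3.
Stationarity requires all roots to lie outside the unit circle, i.e. |z| > 1 for every root.
Degree 3: look for a simple real root z0 first, then factor out (1 - z/z0) and solve the remaining quadratic.
Testing z0 = 0.5: P(0.5) = 1 + (-1.84)(0.5) + (0.25)(0.5)^2 + (-1.14)(0.5)^3
  = 1 + (-0.92) + (0.0625) + (-0.1425) = 0.  So z_0 = 0.5 is a root, |z_0| = 0.5.
Divide out the factor (1 - 2 z) = (1 - z/z0) (since 1/z0 = 2):
  P(z) = (1 - 2 z)(1 + (0.16) z + (0.57) z^2)
  [check: z-coef 0.16 - (2) = -1.84; z^2-coef 0.57 - (2)(0.16) = 0.25; z^3-coef -(2)(0.57) = -1.14.]
Remaining roots from the quadratic factor 1 + (0.16) z + (0.57) z^2:
  Set 1 + (0.16) z + (0.57) z^2 = 0, i.e. a z^2 + b z + c = 0 with a = 0.57, b = 0.16, c = 1.
  Discriminant D = b^2 - 4ac = (0.16)^2 - 4*(0.57)*1 = 0.0256 - (2.28) = -2.2544.
  D < 0, so the roots are the complex-conjugate pair z = (-b +/- i sqrt(-D)) / (2a) = -0.1404 +/- 1.3171i.
  For a conjugate pair |z|^2 = z * conj(z) = (product of roots) = c/a = 1/(0.57) = 1.754386, so |z| = sqrt(1.754386) = 1.3245 for both roots.
Moduli of all roots: 0.5000, 1.3245, 1.3245.
All moduli strictly greater than 1? No.
Verdict: Not stationary.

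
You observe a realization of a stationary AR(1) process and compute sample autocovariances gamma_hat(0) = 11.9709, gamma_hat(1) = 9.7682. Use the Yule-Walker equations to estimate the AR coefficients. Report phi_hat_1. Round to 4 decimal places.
\hat\phi_{1} = 0.8160

The Yule-Walker equations for an AR(p) process read, in matrix form,
  Gamma_p phi = r_p,   with   (Gamma_p)_{ij} = gamma(|i - j|),
                       (r_p)_i = gamma(i),   i,j = 1..p.
Substitute the sample gammas (Toeplitz matrix and right-hand side of size 1):
  Gamma_p = [[11.9709]]
  r_p     = [9.7682]
With p = 1 this is the single equation gamma(0) phi_1 = gamma(1):
  phi_hat_1 = gamma(1) / gamma(0) = 9.7682 / 11.9709 = 0.8160.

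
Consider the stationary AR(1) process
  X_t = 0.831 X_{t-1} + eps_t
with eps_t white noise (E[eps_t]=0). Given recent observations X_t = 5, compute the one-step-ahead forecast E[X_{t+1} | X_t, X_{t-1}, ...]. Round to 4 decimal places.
E[X_{t+1} \mid \mathcal F_t] = 4.1550

For an AR(p) model X_t = c + sum_i phi_i X_{t-i} + eps_t, the
one-step-ahead conditional mean is
  E[X_{t+1} | X_t, ...] = c + sum_i phi_i X_{t+1-i}.
Substitute known values:
  E[X_{t+1} | ...] = (0.831) * (5)
                   = 4.1550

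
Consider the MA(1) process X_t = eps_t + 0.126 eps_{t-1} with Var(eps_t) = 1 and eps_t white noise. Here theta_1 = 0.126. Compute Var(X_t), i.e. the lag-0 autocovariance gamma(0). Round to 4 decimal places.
\gamma(0) = 1.0159

For an MA(q) process X_t = eps_t + sum_i theta_i eps_{t-i} with
Var(eps_t) = sigma^2, the variance is
  gamma(0) = sigma^2 * (1 + sum_i theta_i^2).
  sum_i theta_i^2 = (0.126)^2 = 0.015876.
  gamma(0) = 1 * (1 + 0.015876) = 1 * 1.015876 = 1.015876, which rounds to 1.0159.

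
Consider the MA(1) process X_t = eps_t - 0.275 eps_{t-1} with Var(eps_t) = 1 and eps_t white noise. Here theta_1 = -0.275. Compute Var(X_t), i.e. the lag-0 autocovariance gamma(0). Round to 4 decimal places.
\gamma(0) = 1.0756

For an MA(q) process X_t = eps_t + sum_i theta_i eps_{t-i} with
Var(eps_t) = sigma^2, the variance is
  gamma(0) = sigma^2 * (1 + sum_i theta_i^2).
  sum_i theta_i^2 = (-0.275)^2 = 0.075625.
  gamma(0) = 1 * (1 + 0.075625) = 1 * 1.075625 = 1.075625, which rounds to 1.0756.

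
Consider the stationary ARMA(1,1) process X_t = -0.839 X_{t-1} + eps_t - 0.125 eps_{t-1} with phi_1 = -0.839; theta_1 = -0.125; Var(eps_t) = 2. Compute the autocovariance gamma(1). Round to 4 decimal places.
\gamma(1) = -7.1947

Multiply the model equation by X_{t-k} and take expectations. With theta_0 = psi_0 = 1 and psi_j the MA(infinity) weights, this gives
  gamma(k) - sum_i phi_i gamma(k-i) = c_k,
  c_k = sigma^2 * sum_{j=k..q} theta_j psi_{j-k}   (c_k = 0 for k > q),
using gamma(-m) = gamma(m).
psi-weights needed (psi_j = theta_j + sum_i phi_i psi_{j-i}):
  psi_1 = theta_1 + phi_1 = -0.125 + (-0.839) = -0.964
Right-hand sides:
  c_0 = sigma^2 (1 + theta_1 psi_1) = 2 * (1 + (-0.125)(-0.964)) = 2 * 1.1205 = 2.241
  c_1 = sigma^2 theta_1 = 2 * (-0.125) = -0.25
  c_2 = 0
Equations for k = 0 and k = 1 (AR order 1):
  gamma(0) = phi_1 gamma(1) + c_0
  gamma(1) = phi_1 gamma(0) + c_1
Substituting the second into the first: gamma(0) (1 - phi_1^2) = c_0 + phi_1 c_1, so
  gamma(0) = (c_0 + phi_1 c_1) / (1 - phi_1^2) = (2.241 + (-0.839)(-0.25)) / (1 - (-0.839)^2) = 2.45075 / 0.296079 = 8.277352.
  gamma(1) = phi_1 gamma(0) + c_1 = (-0.839)(8.277352) + (-0.25) = -7.194698.
Therefore gamma(1) = -7.1947 (to 4 decimal places).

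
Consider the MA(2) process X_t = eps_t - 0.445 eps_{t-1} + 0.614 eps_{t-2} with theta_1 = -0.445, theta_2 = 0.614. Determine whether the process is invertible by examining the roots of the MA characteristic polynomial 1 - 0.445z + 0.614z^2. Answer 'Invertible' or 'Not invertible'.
\text{Invertible}

The MA(q) characteristic polynomial is P(z) = 1 - 0.445z + 0.614z^2.
Invertibility requires all roots to lie outside the unit circle, i.e. |z| > 1 for every root.
Set 1 + (-0.445) z + (0.614) z^2 = 0, i.e. a z^2 + b z + c = 0 with a = 0.614, b = -0.445, c = 1.
Discriminant D = b^2 - 4ac = (-0.445)^2 - 4*(0.614)*1 = 0.198025 - (2.456) = -2.257975.
D < 0, so the roots are the complex-conjugate pair z = (-b +/- i sqrt(-D)) / (2a) = 0.3624 +/- 1.2237i.
For a conjugate pair |z|^2 = z * conj(z) = (product of roots) = c/a = 1/(0.614) = 1.628664, so |z| = sqrt(1.628664) = 1.2762 for both roots.
Moduli of all roots: 1.2762, 1.2762.
All moduli strictly greater than 1? Yes.
Verdict: Invertible.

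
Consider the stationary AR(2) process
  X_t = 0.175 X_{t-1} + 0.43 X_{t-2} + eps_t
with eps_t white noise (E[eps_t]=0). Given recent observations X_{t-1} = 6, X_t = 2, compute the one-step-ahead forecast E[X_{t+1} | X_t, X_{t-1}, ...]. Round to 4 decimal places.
E[X_{t+1} \mid \mathcal F_t] = 2.9300

For an AR(p) model X_t = c + sum_i phi_i X_{t-i} + eps_t, the
one-step-ahead conditional mean is
  E[X_{t+1} | X_t, ...] = c + sum_i phi_i X_{t+1-i}.
Substitute known values:
  E[X_{t+1} | ...] = (0.175) * (2) + (0.43) * (6)
                   = 2.9300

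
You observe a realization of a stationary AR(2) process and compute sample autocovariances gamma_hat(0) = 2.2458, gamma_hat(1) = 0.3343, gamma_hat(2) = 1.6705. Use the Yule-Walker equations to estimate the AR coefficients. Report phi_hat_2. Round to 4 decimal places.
\hat\phi_{2} = 0.7380

The Yule-Walker equations for an AR(p) process read, in matrix form,
  Gamma_p phi = r_p,   with   (Gamma_p)_{ij} = gamma(|i - j|),
                       (r_p)_i = gamma(i),   i,j = 1..p.
Substitute the sample gammas (Toeplitz matrix and right-hand side of size 2):
  Gamma_p = [[2.2458, 0.3343], [0.3343, 2.2458]]
  r_p     = [0.3343, 1.6705]
Written out:
  2.2458 phi_1 + 0.3343 phi_2 = 0.3343
  0.3343 phi_1 + 2.2458 phi_2 = 1.6705
Solve by Cramer's rule:
  det = gamma(0)^2 - gamma(1)^2 = (2.2458)^2 - (0.3343)^2 = 5.04361764 - 0.11175649 = 4.93186115
  phi_hat_1 = [gamma(1) gamma(0) - gamma(1) gamma(2)] / det = [(0.3343)(2.2458) - (0.3343)(1.6705)] / 4.93186115 = 0.19232279 / 4.93186115 = 0.039
  phi_hat_2 = [gamma(0) gamma(2) - gamma(1)^2] / det = [(2.2458)(1.6705) - (0.3343)^2] / 4.93186115 = 3.63985241 / 4.93186115 = 0.738
So phi_hat = [0.0390, 0.7380].
Therefore phi_hat_2 = 0.7380.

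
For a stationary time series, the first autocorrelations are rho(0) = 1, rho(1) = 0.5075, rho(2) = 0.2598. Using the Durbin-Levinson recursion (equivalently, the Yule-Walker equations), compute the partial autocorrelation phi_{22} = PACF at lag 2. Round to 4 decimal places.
\phi_{22} = 0.0030

The PACF at lag k is phi_{kk}, the last component of the solution
to the Yule-Walker system G_k phi = r_k where
  (G_k)_{ij} = rho(|i - j|), (r_k)_i = rho(i), i,j = 1..k.
Equivalently, Durbin-Levinson gives phi_{kk} iteratively:
  phi_{11} = rho(1)
  phi_{kk} = [rho(k) - sum_{j=1..k-1} phi_{k-1,j} rho(k-j)]
            / [1 - sum_{j=1..k-1} phi_{k-1,j} rho(j)],
  phi_{k,j} = phi_{k-1,j} - phi_{kk} phi_{k-1,k-j},  j = 1..k-1.
Step k = 1:
  phi_11 = rho(1) = 0.5075.
Step k = 2:
  phi_22 = [rho(2) - phi_11 rho(1)] / [1 - phi_11 rho(1)] = [0.2598 - (0.5075)(0.5075)] / [1 - (0.5075)(0.5075)]
         = 0.00224375 / 0.74244375 = 0.003.
Therefore phi_{22} = 0.0030.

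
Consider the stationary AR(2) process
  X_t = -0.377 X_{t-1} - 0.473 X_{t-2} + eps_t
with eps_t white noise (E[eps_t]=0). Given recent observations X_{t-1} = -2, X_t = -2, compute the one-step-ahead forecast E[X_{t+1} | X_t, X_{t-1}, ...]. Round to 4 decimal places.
E[X_{t+1} \mid \mathcal F_t] = 1.7000

For an AR(p) model X_t = c + sum_i phi_i X_{t-i} + eps_t, the
one-step-ahead conditional mean is
  E[X_{t+1} | X_t, ...] = c + sum_i phi_i X_{t+1-i}.
Substitute known values:
  E[X_{t+1} | ...] = (-0.377) * (-2) + (-0.473) * (-2)
                   = 1.7000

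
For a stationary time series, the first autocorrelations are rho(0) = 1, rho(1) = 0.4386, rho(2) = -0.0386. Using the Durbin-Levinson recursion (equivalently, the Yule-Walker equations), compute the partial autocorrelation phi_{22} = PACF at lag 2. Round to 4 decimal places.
\phi_{22} = -0.2860

The PACF at lag k is phi_{kk}, the last component of the solution
to the Yule-Walker system G_k phi = r_k where
  (G_k)_{ij} = rho(|i - j|), (r_k)_i = rho(i), i,j = 1..k.
Equivalently, Durbin-Levinson gives phi_{kk} iteratively:
  phi_{11} = rho(1)
  phi_{kk} = [rho(k) - sum_{j=1..k-1} phi_{k-1,j} rho(k-j)]
            / [1 - sum_{j=1..k-1} phi_{k-1,j} rho(j)],
  phi_{k,j} = phi_{k-1,j} - phi_{kk} phi_{k-1,k-j},  j = 1..k-1.
Step k = 1:
  phi_11 = rho(1) = 0.4386.
Step k = 2:
  phi_22 = [rho(2) - phi_11 rho(1)] / [1 - phi_11 rho(1)] = [-0.0386 - (0.4386)(0.4386)] / [1 - (0.4386)(0.4386)]
         = -0.23096996 / 0.80763004 = -0.286.
Therefore phi_{22} = -0.2860.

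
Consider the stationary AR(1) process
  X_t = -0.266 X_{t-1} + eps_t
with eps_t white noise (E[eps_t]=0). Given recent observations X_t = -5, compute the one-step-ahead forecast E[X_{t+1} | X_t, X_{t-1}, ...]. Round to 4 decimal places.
E[X_{t+1} \mid \mathcal F_t] = 1.3300

For an AR(p) model X_t = c + sum_i phi_i X_{t-i} + eps_t, the
one-step-ahead conditional mean is
  E[X_{t+1} | X_t, ...] = c + sum_i phi_i X_{t+1-i}.
Substitute known values:
  E[X_{t+1} | ...] = (-0.266) * (-5)
                   = 1.3300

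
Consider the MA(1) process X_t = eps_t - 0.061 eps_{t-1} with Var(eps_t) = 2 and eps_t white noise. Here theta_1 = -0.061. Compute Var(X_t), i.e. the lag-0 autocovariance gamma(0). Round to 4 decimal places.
\gamma(0) = 2.0074

For an MA(q) process X_t = eps_t + sum_i theta_i eps_{t-i} with
Var(eps_t) = sigma^2, the variance is
  gamma(0) = sigma^2 * (1 + sum_i theta_i^2).
  sum_i theta_i^2 = (-0.061)^2 = 0.003721.
  gamma(0) = 2 * (1 + 0.003721) = 2 * 1.003721 = 2.007442, which rounds to 2.0074.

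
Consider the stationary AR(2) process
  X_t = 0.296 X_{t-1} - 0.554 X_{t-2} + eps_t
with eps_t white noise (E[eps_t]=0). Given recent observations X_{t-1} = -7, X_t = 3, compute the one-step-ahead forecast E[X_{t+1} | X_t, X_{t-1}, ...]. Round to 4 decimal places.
E[X_{t+1} \mid \mathcal F_t] = 4.7660

For an AR(p) model X_t = c + sum_i phi_i X_{t-i} + eps_t, the
one-step-ahead conditional mean is
  E[X_{t+1} | X_t, ...] = c + sum_i phi_i X_{t+1-i}.
Substitute known values:
  E[X_{t+1} | ...] = (0.296) * (3) + (-0.554) * (-7)
                   = 4.7660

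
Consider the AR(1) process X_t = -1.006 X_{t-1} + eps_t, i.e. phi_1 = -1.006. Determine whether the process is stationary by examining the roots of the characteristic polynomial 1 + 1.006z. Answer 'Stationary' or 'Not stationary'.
\text{Not stationary}

The AR(p) characteristic polynomial is P(z) = 1 + 1.006z.
Stationarity requires all roots to lie outside the unit circle, i.e. |z| > 1 for every root.
This is linear in z: 1 + (1.006) z = 0  =>  z = -1/(1.006) = -0.994036,  |z| = 0.994036.
Moduli of all roots: 0.9940.
All moduli strictly greater than 1? No.
Verdict: Not stationary.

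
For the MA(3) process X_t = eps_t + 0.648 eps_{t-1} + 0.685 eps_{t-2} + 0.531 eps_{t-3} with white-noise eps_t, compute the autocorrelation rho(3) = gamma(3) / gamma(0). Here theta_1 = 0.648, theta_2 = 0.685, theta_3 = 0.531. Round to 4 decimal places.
\rho(3) = 0.2446

For an MA(q) process with theta_0 = 1, the autocovariance is
  gamma(k) = sigma^2 * sum_{i=0..q-k} theta_i * theta_{i+k},
and rho(k) = gamma(k) / gamma(0). Sigma^2 cancels.
  numerator   = (1)*(0.531) = 0.531.
  denominator = (1)^2 + (0.648)^2 + (0.685)^2 + (0.531)^2 = 2.17109.
  rho(3) = 0.531 / 2.17109 = 0.2446.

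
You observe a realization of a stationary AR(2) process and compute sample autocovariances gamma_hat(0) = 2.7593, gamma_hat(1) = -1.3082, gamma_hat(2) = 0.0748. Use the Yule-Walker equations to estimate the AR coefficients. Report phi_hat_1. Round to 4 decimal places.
\hat\phi_{1} = -0.5950

The Yule-Walker equations for an AR(p) process read, in matrix form,
  Gamma_p phi = r_p,   with   (Gamma_p)_{ij} = gamma(|i - j|),
                       (r_p)_i = gamma(i),   i,j = 1..p.
Substitute the sample gammas (Toeplitz matrix and right-hand side of size 2):
  Gamma_p = [[2.7593, -1.3082], [-1.3082, 2.7593]]
  r_p     = [-1.3082, 0.0748]
Written out:
  2.7593 phi_1 - 1.3082 phi_2 = -1.3082
  -1.3082 phi_1 + 2.7593 phi_2 = 0.0748
Solve by Cramer's rule:
  det = gamma(0)^2 - gamma(1)^2 = (2.7593)^2 - (-1.3082)^2 = 7.61373649 - 1.71138724 = 5.90234925
  phi_hat_1 = [gamma(1) gamma(0) - gamma(1) gamma(2)] / det = [(-1.3082)(2.7593) - (-1.3082)(0.0748)] / 5.90234925 = -3.5118629 / 5.90234925 = -0.595
  phi_hat_2 = [gamma(0) gamma(2) - gamma(1)^2] / det = [(2.7593)(0.0748) - (-1.3082)^2] / 5.90234925 = -1.5049916 / 5.90234925 = -0.255
So phi_hat = [-0.5950, -0.2550].
Therefore phi_hat_1 = -0.5950.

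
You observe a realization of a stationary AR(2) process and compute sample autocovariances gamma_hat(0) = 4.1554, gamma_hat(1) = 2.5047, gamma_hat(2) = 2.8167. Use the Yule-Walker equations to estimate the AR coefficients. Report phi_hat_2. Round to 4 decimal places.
\hat\phi_{2} = 0.4940

The Yule-Walker equations for an AR(p) process read, in matrix form,
  Gamma_p phi = r_p,   with   (Gamma_p)_{ij} = gamma(|i - j|),
                       (r_p)_i = gamma(i),   i,j = 1..p.
Substitute the sample gammas (Toeplitz matrix and right-hand side of size 2):
  Gamma_p = [[4.1554, 2.5047], [2.5047, 4.1554]]
  r_p     = [2.5047, 2.8167]
Written out:
  4.1554 phi_1 + 2.5047 phi_2 = 2.5047
  2.5047 phi_1 + 4.1554 phi_2 = 2.8167
Solve by Cramer's rule:
  det = gamma(0)^2 - gamma(1)^2 = (4.1554)^2 - (2.5047)^2 = 17.26734916 - 6.27352209 = 10.99382707
  phi_hat_1 = [gamma(1) gamma(0) - gamma(1) gamma(2)] / det = [(2.5047)(4.1554) - (2.5047)(2.8167)] / 10.99382707 = 3.35304189 / 10.99382707 = 0.305
  phi_hat_2 = [gamma(0) gamma(2) - gamma(1)^2] / det = [(4.1554)(2.8167) - (2.5047)^2] / 10.99382707 = 5.43099309 / 10.99382707 = 0.494
So phi_hat = [0.3050, 0.4940].
Therefore phi_hat_2 = 0.4940.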